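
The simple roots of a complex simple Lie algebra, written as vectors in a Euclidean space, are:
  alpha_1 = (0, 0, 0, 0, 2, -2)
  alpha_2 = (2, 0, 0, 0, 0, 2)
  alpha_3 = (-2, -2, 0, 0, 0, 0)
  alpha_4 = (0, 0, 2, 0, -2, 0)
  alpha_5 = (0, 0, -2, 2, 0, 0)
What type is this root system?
A_5 (sl(6))

Compute the Cartan integers a_ij = 2(alpha_i, alpha_j)/(alpha_j, alpha_j); the resulting 5x5 Cartan matrix is
[[2, -1, 0, -1, 0], [-1, 2, -1, 0, 0], [0, -1, 2, 0, 0], [-1, 0, 0, 2, -1], [0, 0, 0, -1, 2]].
All simple roots have the same length, so the diagram is simply laced. The associated Dynkin diagram is a chain of 5 nodes with single edges (A_5), so the type is A_5 (the algebra sl(6)).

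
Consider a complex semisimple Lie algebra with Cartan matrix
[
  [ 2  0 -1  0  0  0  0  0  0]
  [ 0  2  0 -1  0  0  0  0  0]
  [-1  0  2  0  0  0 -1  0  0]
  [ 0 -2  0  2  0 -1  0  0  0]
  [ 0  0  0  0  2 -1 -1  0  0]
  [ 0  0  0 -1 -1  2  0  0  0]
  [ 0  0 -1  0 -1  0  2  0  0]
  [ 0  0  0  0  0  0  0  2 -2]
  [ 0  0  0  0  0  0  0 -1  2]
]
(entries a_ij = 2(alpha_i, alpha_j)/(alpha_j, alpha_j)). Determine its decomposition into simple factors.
B2 ⊕ B7

The diagram associated to this matrix has two connected components: the simple roots {alpha_8, alpha_9} form a chain of 2 nodes with a double edge at one end; the terminal node there is the unique short simple root (B_2), and {alpha_1, alpha_2, alpha_3, alpha_4, alpha_5, alpha_6, alpha_7} form a chain of 7 nodes with a double edge at one end; the terminal node there is the unique short simple root (B_7). A semisimple Lie algebra decomposes uniquely as the direct sum of simple ideals, one per connected component of its Dynkin diagram, so g ≅ B_2 ⊕ B_7 (dimension 10 + 105 = 115).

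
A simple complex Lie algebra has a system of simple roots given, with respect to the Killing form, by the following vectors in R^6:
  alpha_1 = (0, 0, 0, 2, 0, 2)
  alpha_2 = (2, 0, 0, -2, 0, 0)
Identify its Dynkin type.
Compute the Cartan integers a_ij = 2(alpha_i, alpha_j)/(alpha_j, alpha_j); the resulting 2x2 Cartan matrix is
[[2, -1], [-1, 2]].
All simple roots have the same length, so the diagram is simply laced. The associated Dynkin diagram is a chain of 2 nodes with single edges (A_2), so the type is A_2 (the algebra sl(3)).

type A_2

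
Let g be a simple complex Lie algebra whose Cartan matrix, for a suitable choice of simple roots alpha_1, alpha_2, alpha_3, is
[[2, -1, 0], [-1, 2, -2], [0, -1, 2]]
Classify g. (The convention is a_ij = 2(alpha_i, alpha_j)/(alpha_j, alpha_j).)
The matrix has rank 3 with 2's on the diagonal. Reading the off-diagonal entries as Dynkin edges (a single edge where a_ij = a_ji = -1; a double or triple edge where a_ij * a_ji = 2 or 3), the diagram is a chain of 3 nodes with a double edge at one end; the terminal node there is the unique short simple root (B_3). One simple-root ordering that puts it in standard form is (alpha_1, alpha_2, alpha_3). So the algebra is type B_3, i.e. so(7).

type B_3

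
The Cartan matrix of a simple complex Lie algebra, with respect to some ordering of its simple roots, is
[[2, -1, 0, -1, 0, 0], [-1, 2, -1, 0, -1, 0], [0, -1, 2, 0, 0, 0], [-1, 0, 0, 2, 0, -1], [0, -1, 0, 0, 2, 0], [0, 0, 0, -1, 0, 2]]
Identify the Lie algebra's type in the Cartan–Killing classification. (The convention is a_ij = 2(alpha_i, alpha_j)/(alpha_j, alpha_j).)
The matrix has rank 6 with 2's on the diagonal. Reading the off-diagonal entries as Dynkin edges (a single edge where a_ij = a_ji = -1; a double or triple edge where a_ij * a_ji = 2 or 3), the diagram is a chain of 4 nodes with a fork of two nodes at one end (D_6). One simple-root ordering that puts it in standard form is (alpha_6, alpha_4, alpha_1, alpha_2, alpha_5, alpha_3). So the algebra is type D_6, i.e. so(12).

D6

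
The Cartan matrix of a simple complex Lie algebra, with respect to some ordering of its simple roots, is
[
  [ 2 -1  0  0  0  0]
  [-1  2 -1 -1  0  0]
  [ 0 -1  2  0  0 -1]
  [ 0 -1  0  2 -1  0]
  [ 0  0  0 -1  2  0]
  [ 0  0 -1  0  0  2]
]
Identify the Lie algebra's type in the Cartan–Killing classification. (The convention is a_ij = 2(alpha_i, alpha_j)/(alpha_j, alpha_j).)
E_6

The matrix has rank 6 with 2's on the diagonal. Reading the off-diagonal entries as Dynkin edges (a single edge where a_ij = a_ji = -1; a double or triple edge where a_ij * a_ji = 2 or 3), the diagram is a chain of 5 nodes with one extra node attached to the third node from one end (E_6). One simple-root ordering that puts it in standard form is (alpha_5, alpha_1, alpha_4, alpha_2, alpha_3, alpha_6). So the algebra is type E_6.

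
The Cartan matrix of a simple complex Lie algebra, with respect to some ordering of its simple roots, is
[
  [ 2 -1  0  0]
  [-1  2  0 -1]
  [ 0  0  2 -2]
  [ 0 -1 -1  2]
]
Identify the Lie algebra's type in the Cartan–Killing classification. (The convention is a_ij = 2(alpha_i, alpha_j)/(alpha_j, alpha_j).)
The matrix has rank 4 with 2's on the diagonal. Reading the off-diagonal entries as Dynkin edges (a single edge where a_ij = a_ji = -1; a double or triple edge where a_ij * a_ji = 2 or 3), the diagram is a chain of 4 nodes with a double edge at one end; the terminal node there is the unique long simple root (C_4). One simple-root ordering that puts it in standard form is (alpha_1, alpha_2, alpha_4, alpha_3). So the algebra is type C_4, i.e. sp(8).

C_4 (sp(8))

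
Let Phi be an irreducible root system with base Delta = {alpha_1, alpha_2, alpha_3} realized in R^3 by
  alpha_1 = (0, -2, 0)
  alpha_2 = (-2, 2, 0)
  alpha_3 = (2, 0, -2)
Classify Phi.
B_3

Compute the Cartan integers a_ij = 2(alpha_i, alpha_j)/(alpha_j, alpha_j); the resulting 3x3 Cartan matrix is
[[2, -1, 0], [-2, 2, -1], [0, -1, 2]].
The roots have two lengths (squared-length ratio 2:1); the short ones are alpha_{1}. The associated Dynkin diagram is a chain of 3 nodes with a double edge at one end; the terminal node there is the unique short simple root (B_3), so the type is B_3 (the algebra so(7)).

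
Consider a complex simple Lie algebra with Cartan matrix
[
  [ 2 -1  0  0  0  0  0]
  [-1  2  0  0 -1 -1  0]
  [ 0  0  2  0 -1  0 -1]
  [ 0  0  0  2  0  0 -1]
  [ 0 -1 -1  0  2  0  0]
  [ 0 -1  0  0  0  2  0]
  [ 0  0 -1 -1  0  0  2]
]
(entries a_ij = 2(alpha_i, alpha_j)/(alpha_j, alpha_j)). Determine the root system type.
D_7

The matrix has rank 7 with 2's on the diagonal. Reading the off-diagonal entries as Dynkin edges (a single edge where a_ij = a_ji = -1; a double or triple edge where a_ij * a_ji = 2 or 3), the diagram is a chain of 5 nodes with a fork of two nodes at one end (D_7). One simple-root ordering that puts it in standard form is (alpha_4, alpha_7, alpha_3, alpha_5, alpha_2, alpha_6, alpha_1). So the algebra is type D_7, i.e. so(14).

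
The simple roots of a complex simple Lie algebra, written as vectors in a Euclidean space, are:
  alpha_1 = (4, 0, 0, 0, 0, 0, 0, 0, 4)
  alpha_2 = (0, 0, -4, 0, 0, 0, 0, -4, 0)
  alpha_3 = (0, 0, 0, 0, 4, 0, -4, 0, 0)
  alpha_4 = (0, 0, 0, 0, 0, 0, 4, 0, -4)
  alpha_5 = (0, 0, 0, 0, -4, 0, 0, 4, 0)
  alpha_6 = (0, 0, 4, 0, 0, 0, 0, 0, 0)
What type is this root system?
B6

Compute the Cartan integers a_ij = 2(alpha_i, alpha_j)/(alpha_j, alpha_j); the resulting 6x6 Cartan matrix is
[[2, 0, 0, -1, 0, 0], [0, 2, 0, 0, -1, -2], [0, 0, 2, -1, -1, 0], [-1, 0, -1, 2, 0, 0], [0, -1, -1, 0, 2, 0], [0, -1, 0, 0, 0, 2]].
The roots have two lengths (squared-length ratio 2:1); the short ones are alpha_{6}. The associated Dynkin diagram is a chain of 6 nodes with a double edge at one end; the terminal node there is the unique short simple root (B_6), so the type is B_6 (the algebra so(13)).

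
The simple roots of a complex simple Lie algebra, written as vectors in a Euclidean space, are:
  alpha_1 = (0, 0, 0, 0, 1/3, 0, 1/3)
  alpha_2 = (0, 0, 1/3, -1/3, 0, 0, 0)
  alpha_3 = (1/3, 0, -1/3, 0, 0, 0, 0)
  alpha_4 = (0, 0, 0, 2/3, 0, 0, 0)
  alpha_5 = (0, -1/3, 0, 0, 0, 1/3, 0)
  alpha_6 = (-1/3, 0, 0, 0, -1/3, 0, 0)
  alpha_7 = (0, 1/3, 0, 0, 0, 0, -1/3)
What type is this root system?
C_7

Compute the Cartan integers a_ij = 2(alpha_i, alpha_j)/(alpha_j, alpha_j); the resulting 7x7 Cartan matrix is
[[2, 0, 0, 0, 0, -1, -1], [0, 2, -1, -1, 0, 0, 0], [0, -1, 2, 0, 0, -1, 0], [0, -2, 0, 2, 0, 0, 0], [0, 0, 0, 0, 2, 0, -1], [-1, 0, -1, 0, 0, 2, 0], [-1, 0, 0, 0, -1, 0, 2]].
The roots have two lengths (squared-length ratio 2:1); the short ones are alpha_{1,2,3,5,6,7}. The associated Dynkin diagram is a chain of 7 nodes with a double edge at one end; the terminal node there is the unique long simple root (C_7), so the type is C_7 (the algebra sp(14)).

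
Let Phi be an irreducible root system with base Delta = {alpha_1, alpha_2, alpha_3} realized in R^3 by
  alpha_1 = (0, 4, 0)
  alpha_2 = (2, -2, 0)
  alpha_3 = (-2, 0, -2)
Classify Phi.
C_3 (sp(6))

Compute the Cartan integers a_ij = 2(alpha_i, alpha_j)/(alpha_j, alpha_j); the resulting 3x3 Cartan matrix is
[[2, -2, 0], [-1, 2, -1], [0, -1, 2]].
The roots have two lengths (squared-length ratio 2:1); the short ones are alpha_{2,3}. The associated Dynkin diagram is a chain of 3 nodes with a double edge at one end; the terminal node there is the unique long simple root (C_3), so the type is C_3 (the algebra sp(6)).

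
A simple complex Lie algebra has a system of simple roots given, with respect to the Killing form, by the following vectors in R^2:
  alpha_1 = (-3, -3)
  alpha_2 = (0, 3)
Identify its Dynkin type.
B_2

Compute the Cartan integers a_ij = 2(alpha_i, alpha_j)/(alpha_j, alpha_j); the resulting 2x2 Cartan matrix is
[[2, -2], [-1, 2]].
The roots have two lengths (squared-length ratio 2:1); the short ones are alpha_{2}. The associated Dynkin diagram is a chain of 2 nodes with a double edge at one end; the terminal node there is the unique short simple root (B_2), so the type is B_2 (the algebra so(5)).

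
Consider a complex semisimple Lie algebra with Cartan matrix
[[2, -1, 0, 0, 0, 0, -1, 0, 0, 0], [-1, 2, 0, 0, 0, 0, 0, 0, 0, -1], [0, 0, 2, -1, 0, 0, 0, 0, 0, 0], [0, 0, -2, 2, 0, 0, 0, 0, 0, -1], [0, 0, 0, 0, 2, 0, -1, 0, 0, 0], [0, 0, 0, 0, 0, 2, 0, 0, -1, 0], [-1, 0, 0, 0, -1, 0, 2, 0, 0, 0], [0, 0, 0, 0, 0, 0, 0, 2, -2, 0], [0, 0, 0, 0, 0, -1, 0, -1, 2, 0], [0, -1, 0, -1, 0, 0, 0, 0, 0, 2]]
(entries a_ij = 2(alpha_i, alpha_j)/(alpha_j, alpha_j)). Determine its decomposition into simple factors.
The diagram associated to this matrix has two connected components: the simple roots {alpha_1, alpha_2, alpha_3, alpha_4, alpha_5, alpha_7, alpha_10} form a chain of 7 nodes with a double edge at one end; the terminal node there is the unique short simple root (B_7), and {alpha_6, alpha_8, alpha_9} form a chain of 3 nodes with a double edge at one end; the terminal node there is the unique long simple root (C_3). A semisimple Lie algebra decomposes uniquely as the direct sum of simple ideals, one per connected component of its Dynkin diagram, so g ≅ B_7 ⊕ C_3 (dimension 105 + 21 = 126).

B_7 ⊕ C_3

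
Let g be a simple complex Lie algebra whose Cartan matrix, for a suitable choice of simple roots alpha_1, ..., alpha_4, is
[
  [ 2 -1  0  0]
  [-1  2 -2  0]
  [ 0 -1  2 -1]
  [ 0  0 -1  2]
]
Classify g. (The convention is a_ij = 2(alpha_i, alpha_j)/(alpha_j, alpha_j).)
The matrix has rank 4 with 2's on the diagonal. Reading the off-diagonal entries as Dynkin edges (a single edge where a_ij = a_ji = -1; a double or triple edge where a_ij * a_ji = 2 or 3), the diagram is a chain of 4 nodes with a double edge between the middle two (F_4). One simple-root ordering that puts it in standard form is (alpha_1, alpha_2, alpha_3, alpha_4). So the algebra is type F_4.

type F_4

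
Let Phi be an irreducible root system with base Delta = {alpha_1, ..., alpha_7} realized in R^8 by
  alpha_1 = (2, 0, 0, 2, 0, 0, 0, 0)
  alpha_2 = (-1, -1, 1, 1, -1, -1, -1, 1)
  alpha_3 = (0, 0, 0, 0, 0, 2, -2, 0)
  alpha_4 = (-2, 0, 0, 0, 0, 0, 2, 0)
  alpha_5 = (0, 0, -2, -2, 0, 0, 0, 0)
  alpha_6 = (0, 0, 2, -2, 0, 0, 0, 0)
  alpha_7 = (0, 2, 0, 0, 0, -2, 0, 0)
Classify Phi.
Compute the Cartan integers a_ij = 2(alpha_i, alpha_j)/(alpha_j, alpha_j); the resulting 7x7 Cartan matrix is
[[2, 0, 0, -1, -1, -1, 0], [0, 2, 0, 0, -1, 0, 0], [0, 0, 2, -1, 0, 0, -1], [-1, 0, -1, 2, 0, 0, 0], [-1, -1, 0, 0, 2, 0, 0], [-1, 0, 0, 0, 0, 2, 0], [0, 0, -1, 0, 0, 0, 2]].
All simple roots have the same length, so the diagram is simply laced. The associated Dynkin diagram is a chain of 6 nodes with one extra node attached to the third node from one end (E_7), so the type is E_7.

E_7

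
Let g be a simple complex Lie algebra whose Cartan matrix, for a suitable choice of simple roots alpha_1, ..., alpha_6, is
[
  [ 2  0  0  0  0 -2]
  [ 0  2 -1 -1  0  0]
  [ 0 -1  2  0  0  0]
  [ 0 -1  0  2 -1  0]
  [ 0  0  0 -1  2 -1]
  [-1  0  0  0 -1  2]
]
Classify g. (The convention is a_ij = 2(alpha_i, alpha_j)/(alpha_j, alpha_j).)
C_6 (sp(12))

The matrix has rank 6 with 2's on the diagonal. Reading the off-diagonal entries as Dynkin edges (a single edge where a_ij = a_ji = -1; a double or triple edge where a_ij * a_ji = 2 or 3), the diagram is a chain of 6 nodes with a double edge at one end; the terminal node there is the unique long simple root (C_6). One simple-root ordering that puts it in standard form is (alpha_3, alpha_2, alpha_4, alpha_5, alpha_6, alpha_1). So the algebra is type C_6, i.e. sp(12).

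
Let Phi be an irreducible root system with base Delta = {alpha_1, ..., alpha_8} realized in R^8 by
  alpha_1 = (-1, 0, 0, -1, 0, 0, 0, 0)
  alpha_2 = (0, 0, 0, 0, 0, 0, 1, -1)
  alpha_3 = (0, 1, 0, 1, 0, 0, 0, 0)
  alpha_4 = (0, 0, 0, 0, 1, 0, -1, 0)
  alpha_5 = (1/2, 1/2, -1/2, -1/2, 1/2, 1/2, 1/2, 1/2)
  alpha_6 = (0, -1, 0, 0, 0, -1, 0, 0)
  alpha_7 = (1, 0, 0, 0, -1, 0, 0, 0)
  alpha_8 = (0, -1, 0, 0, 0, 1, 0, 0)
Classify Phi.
E_8

Compute the Cartan integers a_ij = 2(alpha_i, alpha_j)/(alpha_j, alpha_j); the resulting 8x8 Cartan matrix is
[[2, 0, -1, 0, 0, 0, -1, 0], [0, 2, 0, -1, 0, 0, 0, 0], [-1, 0, 2, 0, 0, -1, 0, -1], [0, -1, 0, 2, 0, 0, -1, 0], [0, 0, 0, 0, 2, -1, 0, 0], [0, 0, -1, 0, -1, 2, 0, 0], [-1, 0, 0, -1, 0, 0, 2, 0], [0, 0, -1, 0, 0, 0, 0, 2]].
All simple roots have the same length, so the diagram is simply laced. The associated Dynkin diagram is a chain of 7 nodes with one extra node attached to the third node from one end (E_8), so the type is E_8.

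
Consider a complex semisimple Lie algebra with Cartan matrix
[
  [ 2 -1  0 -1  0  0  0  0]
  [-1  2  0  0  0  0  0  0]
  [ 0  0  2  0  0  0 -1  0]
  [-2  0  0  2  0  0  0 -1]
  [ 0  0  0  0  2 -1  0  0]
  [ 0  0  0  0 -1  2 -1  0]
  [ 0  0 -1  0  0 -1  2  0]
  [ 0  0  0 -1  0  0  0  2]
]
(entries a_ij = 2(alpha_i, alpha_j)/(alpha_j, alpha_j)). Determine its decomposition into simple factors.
type A_4 ⊕ type F_4

The diagram associated to this matrix has two connected components: the simple roots {alpha_3, alpha_5, alpha_6, alpha_7} form a chain of 4 nodes with single edges (A_4), and {alpha_1, alpha_2, alpha_4, alpha_8} form a chain of 4 nodes with a double edge between the middle two (F_4). A semisimple Lie algebra decomposes uniquely as the direct sum of simple ideals, one per connected component of its Dynkin diagram, so g ≅ A_4 ⊕ F_4 (dimension 24 + 52 = 76).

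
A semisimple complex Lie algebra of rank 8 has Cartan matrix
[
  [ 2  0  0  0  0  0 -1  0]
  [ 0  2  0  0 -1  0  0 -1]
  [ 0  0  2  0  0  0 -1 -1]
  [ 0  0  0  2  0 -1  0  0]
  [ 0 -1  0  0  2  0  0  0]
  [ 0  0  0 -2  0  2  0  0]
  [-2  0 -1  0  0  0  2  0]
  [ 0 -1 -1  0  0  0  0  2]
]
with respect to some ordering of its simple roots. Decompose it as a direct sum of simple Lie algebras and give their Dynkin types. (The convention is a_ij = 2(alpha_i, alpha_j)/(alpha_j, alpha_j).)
The diagram associated to this matrix has two connected components: the simple roots {alpha_4, alpha_6} form a chain of 2 nodes with a double edge at one end; the terminal node there is the unique short simple root (B_2), and {alpha_1, alpha_2, alpha_3, alpha_5, alpha_7, alpha_8} form a chain of 6 nodes with a double edge at one end; the terminal node there is the unique short simple root (B_6). A semisimple Lie algebra decomposes uniquely as the direct sum of simple ideals, one per connected component of its Dynkin diagram, so g ≅ B_2 ⊕ B_6 (dimension 10 + 78 = 88).

B_2 (so(5)) ⊕ B_6 (so(13))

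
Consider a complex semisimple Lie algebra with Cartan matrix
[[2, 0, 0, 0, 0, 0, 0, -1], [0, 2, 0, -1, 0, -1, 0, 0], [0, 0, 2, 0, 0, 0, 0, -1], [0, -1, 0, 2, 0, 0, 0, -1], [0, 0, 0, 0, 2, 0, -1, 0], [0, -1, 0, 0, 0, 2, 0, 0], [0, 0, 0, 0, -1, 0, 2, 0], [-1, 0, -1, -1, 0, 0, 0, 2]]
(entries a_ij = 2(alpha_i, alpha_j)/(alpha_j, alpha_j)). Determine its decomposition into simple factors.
The diagram associated to this matrix has two connected components: the simple roots {alpha_5, alpha_7} form a chain of 2 nodes with single edges (A_2), and {alpha_1, alpha_2, alpha_3, alpha_4, alpha_6, alpha_8} form a chain of 4 nodes with a fork of two nodes at one end (D_6). A semisimple Lie algebra decomposes uniquely as the direct sum of simple ideals, one per connected component of its Dynkin diagram, so g ≅ A_2 ⊕ D_6 (dimension 8 + 66 = 74).

A_2 (sl(3)) ⊕ D_6 (so(12))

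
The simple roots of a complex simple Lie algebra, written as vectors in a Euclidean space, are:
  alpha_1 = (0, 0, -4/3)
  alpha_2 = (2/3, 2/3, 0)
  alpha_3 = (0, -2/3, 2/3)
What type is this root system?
Compute the Cartan integers a_ij = 2(alpha_i, alpha_j)/(alpha_j, alpha_j); the resulting 3x3 Cartan matrix is
[[2, 0, -2], [0, 2, -1], [-1, -1, 2]].
The roots have two lengths (squared-length ratio 2:1); the short ones are alpha_{2,3}. The associated Dynkin diagram is a chain of 3 nodes with a double edge at one end; the terminal node there is the unique long simple root (C_3), so the type is C_3 (the algebra sp(6)).

C3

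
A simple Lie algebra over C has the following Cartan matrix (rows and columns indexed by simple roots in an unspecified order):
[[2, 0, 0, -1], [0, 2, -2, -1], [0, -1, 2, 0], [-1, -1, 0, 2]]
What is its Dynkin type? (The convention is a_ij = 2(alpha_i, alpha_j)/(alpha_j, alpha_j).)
type B_4

The matrix has rank 4 with 2's on the diagonal. Reading the off-diagonal entries as Dynkin edges (a single edge where a_ij = a_ji = -1; a double or triple edge where a_ij * a_ji = 2 or 3), the diagram is a chain of 4 nodes with a double edge at one end; the terminal node there is the unique short simple root (B_4). One simple-root ordering that puts it in standard form is (alpha_1, alpha_4, alpha_2, alpha_3). So the algebra is type B_4, i.e. so(9).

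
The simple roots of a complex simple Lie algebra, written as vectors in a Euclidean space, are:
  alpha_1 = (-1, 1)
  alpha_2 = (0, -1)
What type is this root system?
B_2

Compute the Cartan integers a_ij = 2(alpha_i, alpha_j)/(alpha_j, alpha_j); the resulting 2x2 Cartan matrix is
[[2, -2], [-1, 2]].
The roots have two lengths (squared-length ratio 2:1); the short ones are alpha_{2}. The associated Dynkin diagram is a chain of 2 nodes with a double edge at one end; the terminal node there is the unique short simple root (B_2), so the type is B_2 (the algebra so(5)).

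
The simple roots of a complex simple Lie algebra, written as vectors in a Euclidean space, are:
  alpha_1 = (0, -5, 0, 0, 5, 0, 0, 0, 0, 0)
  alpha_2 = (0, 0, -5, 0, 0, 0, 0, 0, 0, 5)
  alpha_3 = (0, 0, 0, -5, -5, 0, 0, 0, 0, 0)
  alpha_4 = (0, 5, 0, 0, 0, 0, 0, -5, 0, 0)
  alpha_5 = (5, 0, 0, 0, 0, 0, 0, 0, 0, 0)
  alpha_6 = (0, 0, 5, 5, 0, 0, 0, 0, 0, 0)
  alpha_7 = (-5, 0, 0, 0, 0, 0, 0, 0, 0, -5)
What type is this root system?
Compute the Cartan integers a_ij = 2(alpha_i, alpha_j)/(alpha_j, alpha_j); the resulting 7x7 Cartan matrix is
[[2, 0, -1, -1, 0, 0, 0], [0, 2, 0, 0, 0, -1, -1], [-1, 0, 2, 0, 0, -1, 0], [-1, 0, 0, 2, 0, 0, 0], [0, 0, 0, 0, 2, 0, -1], [0, -1, -1, 0, 0, 2, 0], [0, -1, 0, 0, -2, 0, 2]].
The roots have two lengths (squared-length ratio 2:1); the short ones are alpha_{5}. The associated Dynkin diagram is a chain of 7 nodes with a double edge at one end; the terminal node there is the unique short simple root (B_7), so the type is B_7 (the algebra so(15)).

type B_7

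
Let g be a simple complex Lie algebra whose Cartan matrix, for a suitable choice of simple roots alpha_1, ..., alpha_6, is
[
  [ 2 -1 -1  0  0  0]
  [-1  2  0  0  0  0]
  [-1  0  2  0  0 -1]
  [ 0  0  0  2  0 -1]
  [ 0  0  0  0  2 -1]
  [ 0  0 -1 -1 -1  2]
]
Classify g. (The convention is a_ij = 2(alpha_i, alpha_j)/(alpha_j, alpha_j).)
The matrix has rank 6 with 2's on the diagonal. Reading the off-diagonal entries as Dynkin edges (a single edge where a_ij = a_ji = -1; a double or triple edge where a_ij * a_ji = 2 or 3), the diagram is a chain of 4 nodes with a fork of two nodes at one end (D_6). One simple-root ordering that puts it in standard form is (alpha_2, alpha_1, alpha_3, alpha_6, alpha_4, alpha_5). So the algebra is type D_6, i.e. so(12).

type D_6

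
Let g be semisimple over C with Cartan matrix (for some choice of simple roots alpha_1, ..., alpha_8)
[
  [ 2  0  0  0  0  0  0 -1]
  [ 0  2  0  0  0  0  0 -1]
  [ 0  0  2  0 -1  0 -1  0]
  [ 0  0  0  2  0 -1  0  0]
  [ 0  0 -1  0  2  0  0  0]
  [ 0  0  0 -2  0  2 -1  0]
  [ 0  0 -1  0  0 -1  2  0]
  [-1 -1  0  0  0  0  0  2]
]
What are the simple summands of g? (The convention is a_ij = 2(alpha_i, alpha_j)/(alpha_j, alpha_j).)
The diagram associated to this matrix has two connected components: the simple roots {alpha_1, alpha_2, alpha_8} form a chain of 3 nodes with single edges (A_3), and {alpha_3, alpha_4, alpha_5, alpha_6, alpha_7} form a chain of 5 nodes with a double edge at one end; the terminal node there is the unique short simple root (B_5). A semisimple Lie algebra decomposes uniquely as the direct sum of simple ideals, one per connected component of its Dynkin diagram, so g ≅ A_3 ⊕ B_5 (dimension 15 + 55 = 70).

A_3 (sl(4)) ⊕ B_5 (so(11))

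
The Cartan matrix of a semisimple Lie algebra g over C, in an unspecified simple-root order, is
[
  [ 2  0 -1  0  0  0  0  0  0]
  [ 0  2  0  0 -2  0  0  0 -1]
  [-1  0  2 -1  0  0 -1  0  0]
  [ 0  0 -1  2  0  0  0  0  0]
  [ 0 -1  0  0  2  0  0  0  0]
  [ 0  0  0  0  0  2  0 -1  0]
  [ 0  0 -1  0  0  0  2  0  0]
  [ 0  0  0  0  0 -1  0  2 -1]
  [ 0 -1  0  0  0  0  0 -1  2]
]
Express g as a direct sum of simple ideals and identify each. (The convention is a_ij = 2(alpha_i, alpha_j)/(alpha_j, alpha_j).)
B5 + D4

The diagram associated to this matrix has two connected components: the simple roots {alpha_2, alpha_5, alpha_6, alpha_8, alpha_9} form a chain of 5 nodes with a double edge at one end; the terminal node there is the unique short simple root (B_5), and {alpha_1, alpha_3, alpha_4, alpha_7} form a chain of 2 nodes with a fork of two nodes at one end (D_4). A semisimple Lie algebra decomposes uniquely as the direct sum of simple ideals, one per connected component of its Dynkin diagram, so g ≅ B_5 ⊕ D_4 (dimension 55 + 28 = 83).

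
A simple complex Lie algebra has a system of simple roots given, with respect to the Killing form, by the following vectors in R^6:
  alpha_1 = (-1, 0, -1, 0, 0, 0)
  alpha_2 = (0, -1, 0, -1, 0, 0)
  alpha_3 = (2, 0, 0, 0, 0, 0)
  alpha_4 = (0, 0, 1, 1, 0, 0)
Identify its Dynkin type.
C_4 (sp(8))

Compute the Cartan integers a_ij = 2(alpha_i, alpha_j)/(alpha_j, alpha_j); the resulting 4x4 Cartan matrix is
[[2, 0, -1, -1], [0, 2, 0, -1], [-2, 0, 2, 0], [-1, -1, 0, 2]].
The roots have two lengths (squared-length ratio 2:1); the short ones are alpha_{1,2,4}. The associated Dynkin diagram is a chain of 4 nodes with a double edge at one end; the terminal node there is the unique long simple root (C_4), so the type is C_4 (the algebra sp(8)).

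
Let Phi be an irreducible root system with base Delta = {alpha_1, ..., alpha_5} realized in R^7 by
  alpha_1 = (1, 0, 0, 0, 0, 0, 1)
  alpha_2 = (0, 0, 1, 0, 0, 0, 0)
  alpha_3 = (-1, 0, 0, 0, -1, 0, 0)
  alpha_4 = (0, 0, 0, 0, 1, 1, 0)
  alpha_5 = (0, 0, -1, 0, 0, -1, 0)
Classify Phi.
Compute the Cartan integers a_ij = 2(alpha_i, alpha_j)/(alpha_j, alpha_j); the resulting 5x5 Cartan matrix is
[[2, 0, -1, 0, 0], [0, 2, 0, 0, -1], [-1, 0, 2, -1, 0], [0, 0, -1, 2, -1], [0, -2, 0, -1, 2]].
The roots have two lengths (squared-length ratio 2:1); the short ones are alpha_{2}. The associated Dynkin diagram is a chain of 5 nodes with a double edge at one end; the terminal node there is the unique short simple root (B_5), so the type is B_5 (the algebra so(11)).

B5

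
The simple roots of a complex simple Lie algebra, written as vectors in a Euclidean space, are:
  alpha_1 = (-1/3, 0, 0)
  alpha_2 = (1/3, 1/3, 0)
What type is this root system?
Compute the Cartan integers a_ij = 2(alpha_i, alpha_j)/(alpha_j, alpha_j); the resulting 2x2 Cartan matrix is
[[2, -1], [-2, 2]].
The roots have two lengths (squared-length ratio 2:1); the short ones are alpha_{1}. The associated Dynkin diagram is a chain of 2 nodes with a double edge at one end; the terminal node there is the unique short simple root (B_2), so the type is B_2 (the algebra so(5)).

type B_2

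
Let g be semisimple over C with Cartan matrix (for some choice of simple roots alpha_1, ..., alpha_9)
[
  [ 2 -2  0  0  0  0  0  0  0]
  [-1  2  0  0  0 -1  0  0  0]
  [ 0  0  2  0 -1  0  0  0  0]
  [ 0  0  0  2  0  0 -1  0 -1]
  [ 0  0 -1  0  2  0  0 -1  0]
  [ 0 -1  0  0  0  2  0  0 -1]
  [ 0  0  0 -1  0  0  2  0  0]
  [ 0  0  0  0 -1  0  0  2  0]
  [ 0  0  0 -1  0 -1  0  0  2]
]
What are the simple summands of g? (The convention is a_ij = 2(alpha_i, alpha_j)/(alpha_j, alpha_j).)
A3 ⊕ C6

The diagram associated to this matrix has two connected components: the simple roots {alpha_3, alpha_5, alpha_8} form a chain of 3 nodes with single edges (A_3), and {alpha_1, alpha_2, alpha_4, alpha_6, alpha_7, alpha_9} form a chain of 6 nodes with a double edge at one end; the terminal node there is the unique long simple root (C_6). A semisimple Lie algebra decomposes uniquely as the direct sum of simple ideals, one per connected component of its Dynkin diagram, so g ≅ A_3 ⊕ C_6 (dimension 15 + 78 = 93).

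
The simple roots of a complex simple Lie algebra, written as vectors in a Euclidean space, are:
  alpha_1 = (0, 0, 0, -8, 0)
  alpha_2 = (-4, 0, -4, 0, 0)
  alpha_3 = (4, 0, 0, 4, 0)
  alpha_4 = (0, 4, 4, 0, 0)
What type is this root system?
type C_4

Compute the Cartan integers a_ij = 2(alpha_i, alpha_j)/(alpha_j, alpha_j); the resulting 4x4 Cartan matrix is
[[2, 0, -2, 0], [0, 2, -1, -1], [-1, -1, 2, 0], [0, -1, 0, 2]].
The roots have two lengths (squared-length ratio 2:1); the short ones are alpha_{2,3,4}. The associated Dynkin diagram is a chain of 4 nodes with a double edge at one end; the terminal node there is the unique long simple root (C_4), so the type is C_4 (the algebra sp(8)).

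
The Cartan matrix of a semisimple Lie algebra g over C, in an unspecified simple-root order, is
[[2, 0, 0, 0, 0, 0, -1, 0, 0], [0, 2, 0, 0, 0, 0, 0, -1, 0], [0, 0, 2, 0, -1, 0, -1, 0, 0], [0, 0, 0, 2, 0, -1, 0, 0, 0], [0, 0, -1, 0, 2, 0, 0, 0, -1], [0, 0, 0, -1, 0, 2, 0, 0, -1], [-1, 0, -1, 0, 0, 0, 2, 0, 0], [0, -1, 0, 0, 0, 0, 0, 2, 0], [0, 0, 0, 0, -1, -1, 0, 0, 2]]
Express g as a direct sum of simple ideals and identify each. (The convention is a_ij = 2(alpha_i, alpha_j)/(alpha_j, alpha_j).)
type A_2 + type A_7

The diagram associated to this matrix has two connected components: the simple roots {alpha_2, alpha_8} form a chain of 2 nodes with single edges (A_2), and {alpha_1, alpha_3, alpha_4, alpha_5, alpha_6, alpha_7, alpha_9} form a chain of 7 nodes with single edges (A_7). A semisimple Lie algebra decomposes uniquely as the direct sum of simple ideals, one per connected component of its Dynkin diagram, so g ≅ A_2 ⊕ A_7 (dimension 8 + 63 = 71).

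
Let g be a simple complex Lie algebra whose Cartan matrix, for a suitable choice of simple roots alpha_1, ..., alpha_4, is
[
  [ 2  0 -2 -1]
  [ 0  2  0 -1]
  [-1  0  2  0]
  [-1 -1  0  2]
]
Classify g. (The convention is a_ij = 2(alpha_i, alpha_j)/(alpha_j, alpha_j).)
The matrix has rank 4 with 2's on the diagonal. Reading the off-diagonal entries as Dynkin edges (a single edge where a_ij = a_ji = -1; a double or triple edge where a_ij * a_ji = 2 or 3), the diagram is a chain of 4 nodes with a double edge at one end; the terminal node there is the unique short simple root (B_4). One simple-root ordering that puts it in standard form is (alpha_2, alpha_4, alpha_1, alpha_3). So the algebra is type B_4, i.e. so(9).

B_4 (so(9))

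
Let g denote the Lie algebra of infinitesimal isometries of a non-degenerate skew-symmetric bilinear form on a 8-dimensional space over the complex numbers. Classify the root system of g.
This is sp(8), which has dimension 8(8+1)/2 = 36 and rank 8/2 = 4. In the classification of classical Lie algebras, the symplectic algebra sp(2n) has type C_n; here n = 4, so the Dynkin diagram is a chain of 4 nodes with a double edge at one end; the terminal node there is the unique long simple root (C_4). Hence the type is C_4.

C4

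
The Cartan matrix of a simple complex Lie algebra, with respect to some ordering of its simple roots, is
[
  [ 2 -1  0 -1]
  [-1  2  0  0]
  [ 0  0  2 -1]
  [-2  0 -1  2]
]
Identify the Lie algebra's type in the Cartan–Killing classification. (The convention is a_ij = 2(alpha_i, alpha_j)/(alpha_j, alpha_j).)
The matrix has rank 4 with 2's on the diagonal. Reading the off-diagonal entries as Dynkin edges (a single edge where a_ij = a_ji = -1; a double or triple edge where a_ij * a_ji = 2 or 3), the diagram is a chain of 4 nodes with a double edge between the middle two (F_4). One simple-root ordering that puts it in standard form is (alpha_3, alpha_4, alpha_1, alpha_2). So the algebra is type F_4.

F4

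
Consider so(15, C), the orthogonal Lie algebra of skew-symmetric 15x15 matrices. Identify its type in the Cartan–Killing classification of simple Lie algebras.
B7

This is so(15) with 15 odd, which has dimension 15(15-1)/2 = 105 and rank (15-1)/2 = 7. In the classification of classical Lie algebras, the orthogonal algebra so(2n+1) in an odd number of variables has type B_n; here n = 7, so the Dynkin diagram is a chain of 7 nodes with a double edge at one end; the terminal node there is the unique short simple root (B_7). Hence the type is B_7.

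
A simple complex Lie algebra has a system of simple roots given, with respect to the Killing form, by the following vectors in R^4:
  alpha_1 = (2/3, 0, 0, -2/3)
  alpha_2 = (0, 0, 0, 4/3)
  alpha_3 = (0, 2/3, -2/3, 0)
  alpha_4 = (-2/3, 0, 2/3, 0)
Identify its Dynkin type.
Compute the Cartan integers a_ij = 2(alpha_i, alpha_j)/(alpha_j, alpha_j); the resulting 4x4 Cartan matrix is
[[2, -1, 0, -1], [-2, 2, 0, 0], [0, 0, 2, -1], [-1, 0, -1, 2]].
The roots have two lengths (squared-length ratio 2:1); the short ones are alpha_{1,3,4}. The associated Dynkin diagram is a chain of 4 nodes with a double edge at one end; the terminal node there is the unique long simple root (C_4), so the type is C_4 (the algebra sp(8)).

C_4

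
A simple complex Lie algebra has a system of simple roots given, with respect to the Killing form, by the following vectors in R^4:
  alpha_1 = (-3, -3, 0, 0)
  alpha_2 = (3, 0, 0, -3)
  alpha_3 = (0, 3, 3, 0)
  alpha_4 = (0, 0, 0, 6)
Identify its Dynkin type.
C4

Compute the Cartan integers a_ij = 2(alpha_i, alpha_j)/(alpha_j, alpha_j); the resulting 4x4 Cartan matrix is
[[2, -1, -1, 0], [-1, 2, 0, -1], [-1, 0, 2, 0], [0, -2, 0, 2]].
The roots have two lengths (squared-length ratio 2:1); the short ones are alpha_{1,2,3}. The associated Dynkin diagram is a chain of 4 nodes with a double edge at one end; the terminal node there is the unique long simple root (C_4), so the type is C_4 (the algebra sp(8)).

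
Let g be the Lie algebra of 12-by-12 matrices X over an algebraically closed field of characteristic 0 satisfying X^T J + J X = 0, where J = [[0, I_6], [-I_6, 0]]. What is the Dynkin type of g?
This is sp(12), which has dimension 12(12+1)/2 = 78 and rank 12/2 = 6. In the classification of classical Lie algebras, the symplectic algebra sp(2n) has type C_n; here n = 6, so the Dynkin diagram is a chain of 6 nodes with a double edge at one end; the terminal node there is the unique long simple root (C_6). Hence the type is C_6.

C6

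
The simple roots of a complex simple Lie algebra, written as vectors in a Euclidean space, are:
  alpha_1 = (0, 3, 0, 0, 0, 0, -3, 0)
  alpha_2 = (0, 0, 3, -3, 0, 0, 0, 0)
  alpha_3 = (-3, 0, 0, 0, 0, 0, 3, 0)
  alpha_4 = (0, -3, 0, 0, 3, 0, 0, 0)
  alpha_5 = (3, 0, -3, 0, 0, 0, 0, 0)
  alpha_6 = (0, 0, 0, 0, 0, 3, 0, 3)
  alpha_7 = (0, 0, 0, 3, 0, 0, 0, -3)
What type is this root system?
Compute the Cartan integers a_ij = 2(alpha_i, alpha_j)/(alpha_j, alpha_j); the resulting 7x7 Cartan matrix is
[[2, 0, -1, -1, 0, 0, 0], [0, 2, 0, 0, -1, 0, -1], [-1, 0, 2, 0, -1, 0, 0], [-1, 0, 0, 2, 0, 0, 0], [0, -1, -1, 0, 2, 0, 0], [0, 0, 0, 0, 0, 2, -1], [0, -1, 0, 0, 0, -1, 2]].
All simple roots have the same length, so the diagram is simply laced. The associated Dynkin diagram is a chain of 7 nodes with single edges (A_7), so the type is A_7 (the algebra sl(8)).

A7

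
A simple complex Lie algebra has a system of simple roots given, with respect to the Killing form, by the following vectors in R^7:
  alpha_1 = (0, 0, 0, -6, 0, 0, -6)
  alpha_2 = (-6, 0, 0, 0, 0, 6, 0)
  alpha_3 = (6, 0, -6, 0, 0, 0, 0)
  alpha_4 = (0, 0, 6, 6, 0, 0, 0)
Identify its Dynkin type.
A_4 (sl(5))

Compute the Cartan integers a_ij = 2(alpha_i, alpha_j)/(alpha_j, alpha_j); the resulting 4x4 Cartan matrix is
[[2, 0, 0, -1], [0, 2, -1, 0], [0, -1, 2, -1], [-1, 0, -1, 2]].
All simple roots have the same length, so the diagram is simply laced. The associated Dynkin diagram is a chain of 4 nodes with single edges (A_4), so the type is A_4 (the algebra sl(5)).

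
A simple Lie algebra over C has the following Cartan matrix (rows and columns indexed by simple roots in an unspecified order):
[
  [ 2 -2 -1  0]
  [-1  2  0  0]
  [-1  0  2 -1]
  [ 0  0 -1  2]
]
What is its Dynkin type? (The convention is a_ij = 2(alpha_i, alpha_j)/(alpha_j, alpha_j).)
The matrix has rank 4 with 2's on the diagonal. Reading the off-diagonal entries as Dynkin edges (a single edge where a_ij = a_ji = -1; a double or triple edge where a_ij * a_ji = 2 or 3), the diagram is a chain of 4 nodes with a double edge at one end; the terminal node there is the unique short simple root (B_4). One simple-root ordering that puts it in standard form is (alpha_4, alpha_3, alpha_1, alpha_2). So the algebra is type B_4, i.e. so(9).

B4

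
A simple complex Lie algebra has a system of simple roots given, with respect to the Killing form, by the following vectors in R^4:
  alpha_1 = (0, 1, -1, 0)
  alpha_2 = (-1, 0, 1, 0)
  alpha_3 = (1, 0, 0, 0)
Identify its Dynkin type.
B_3 (so(7))

Compute the Cartan integers a_ij = 2(alpha_i, alpha_j)/(alpha_j, alpha_j); the resulting 3x3 Cartan matrix is
[[2, -1, 0], [-1, 2, -2], [0, -1, 2]].
The roots have two lengths (squared-length ratio 2:1); the short ones are alpha_{3}. The associated Dynkin diagram is a chain of 3 nodes with a double edge at one end; the terminal node there is the unique short simple root (B_3), so the type is B_3 (the algebra so(7)).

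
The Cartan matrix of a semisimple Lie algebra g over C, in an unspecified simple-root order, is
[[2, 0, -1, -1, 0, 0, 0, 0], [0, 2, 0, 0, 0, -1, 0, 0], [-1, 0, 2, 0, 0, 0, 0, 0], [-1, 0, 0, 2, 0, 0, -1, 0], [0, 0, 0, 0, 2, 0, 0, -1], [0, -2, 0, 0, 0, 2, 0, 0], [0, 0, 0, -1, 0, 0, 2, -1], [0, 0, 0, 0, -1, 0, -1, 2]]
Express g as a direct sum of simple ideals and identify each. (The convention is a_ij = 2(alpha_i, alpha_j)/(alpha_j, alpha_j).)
The diagram associated to this matrix has two connected components: the simple roots {alpha_1, alpha_3, alpha_4, alpha_5, alpha_7, alpha_8} form a chain of 6 nodes with single edges (A_6), and {alpha_2, alpha_6} form a chain of 2 nodes with a double edge at one end; the terminal node there is the unique short simple root (B_2). A semisimple Lie algebra decomposes uniquely as the direct sum of simple ideals, one per connected component of its Dynkin diagram, so g ≅ A_6 ⊕ B_2 (dimension 48 + 10 = 58).

A_6 + B_2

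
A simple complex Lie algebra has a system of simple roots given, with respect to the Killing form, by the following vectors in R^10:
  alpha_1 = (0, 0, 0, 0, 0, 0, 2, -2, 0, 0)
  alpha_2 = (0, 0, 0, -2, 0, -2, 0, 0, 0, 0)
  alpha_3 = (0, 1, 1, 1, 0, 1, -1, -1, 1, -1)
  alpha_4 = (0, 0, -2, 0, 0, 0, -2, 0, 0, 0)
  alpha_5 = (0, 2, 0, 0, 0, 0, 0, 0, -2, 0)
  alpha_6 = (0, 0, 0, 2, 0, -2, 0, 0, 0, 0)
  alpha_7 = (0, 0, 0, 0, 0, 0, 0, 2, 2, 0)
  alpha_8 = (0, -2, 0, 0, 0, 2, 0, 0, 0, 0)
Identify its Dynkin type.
type E_8

Compute the Cartan integers a_ij = 2(alpha_i, alpha_j)/(alpha_j, alpha_j); the resulting 8x8 Cartan matrix is
[[2, 0, 0, -1, 0, 0, -1, 0], [0, 2, -1, 0, 0, 0, 0, -1], [0, -1, 2, 0, 0, 0, 0, 0], [-1, 0, 0, 2, 0, 0, 0, 0], [0, 0, 0, 0, 2, 0, -1, -1], [0, 0, 0, 0, 0, 2, 0, -1], [-1, 0, 0, 0, -1, 0, 2, 0], [0, -1, 0, 0, -1, -1, 0, 2]].
All simple roots have the same length, so the diagram is simply laced. The associated Dynkin diagram is a chain of 7 nodes with one extra node attached to the third node from one end (E_8), so the type is E_8.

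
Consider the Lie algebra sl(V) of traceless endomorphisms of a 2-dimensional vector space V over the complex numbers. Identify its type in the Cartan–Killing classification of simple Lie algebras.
A1

This is sl(2), which has dimension 2^2 - 1 = 3 and rank 2 - 1 = 1 (a Cartan subalgebra is the diagonal traceless matrices). In the classification of classical Lie algebras, the special linear algebra sl(n+1) has type A_n; here n = 1, so the Dynkin diagram is a chain of 1 nodes with single edges (A_1). Hence the type is A_1.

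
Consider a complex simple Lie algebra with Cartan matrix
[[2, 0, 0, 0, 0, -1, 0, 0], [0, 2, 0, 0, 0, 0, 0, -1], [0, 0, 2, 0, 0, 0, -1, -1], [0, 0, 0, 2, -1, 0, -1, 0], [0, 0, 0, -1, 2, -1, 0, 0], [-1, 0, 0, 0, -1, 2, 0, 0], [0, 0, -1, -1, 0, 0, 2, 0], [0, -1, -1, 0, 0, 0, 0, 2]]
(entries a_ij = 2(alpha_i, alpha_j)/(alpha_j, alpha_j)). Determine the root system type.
type A_8

The matrix has rank 8 with 2's on the diagonal. Reading the off-diagonal entries as Dynkin edges (a single edge where a_ij = a_ji = -1; a double or triple edge where a_ij * a_ji = 2 or 3), the diagram is a chain of 8 nodes with single edges (A_8). One simple-root ordering that puts it in standard form is (alpha_1, alpha_6, alpha_5, alpha_4, alpha_7, alpha_3, alpha_8, alpha_2). So the algebra is type A_8, i.e. sl(9).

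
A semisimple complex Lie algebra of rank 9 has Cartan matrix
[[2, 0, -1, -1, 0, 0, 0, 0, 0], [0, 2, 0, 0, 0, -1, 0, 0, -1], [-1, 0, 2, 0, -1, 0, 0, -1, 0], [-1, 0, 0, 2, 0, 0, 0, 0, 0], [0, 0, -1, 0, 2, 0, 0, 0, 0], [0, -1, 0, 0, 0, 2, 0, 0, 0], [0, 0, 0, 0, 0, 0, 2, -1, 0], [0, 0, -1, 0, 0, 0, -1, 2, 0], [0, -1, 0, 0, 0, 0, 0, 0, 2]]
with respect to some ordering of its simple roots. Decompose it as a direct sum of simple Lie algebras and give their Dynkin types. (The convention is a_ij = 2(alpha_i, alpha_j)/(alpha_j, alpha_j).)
The diagram associated to this matrix has two connected components: the simple roots {alpha_2, alpha_6, alpha_9} form a chain of 3 nodes with single edges (A_3), and {alpha_1, alpha_3, alpha_4, alpha_5, alpha_7, alpha_8} form a chain of 5 nodes with one extra node attached to the third node from one end (E_6). A semisimple Lie algebra decomposes uniquely as the direct sum of simple ideals, one per connected component of its Dynkin diagram, so g ≅ A_3 ⊕ E_6 (dimension 15 + 78 = 93).

A_3 (sl(4)) ⊕ E_6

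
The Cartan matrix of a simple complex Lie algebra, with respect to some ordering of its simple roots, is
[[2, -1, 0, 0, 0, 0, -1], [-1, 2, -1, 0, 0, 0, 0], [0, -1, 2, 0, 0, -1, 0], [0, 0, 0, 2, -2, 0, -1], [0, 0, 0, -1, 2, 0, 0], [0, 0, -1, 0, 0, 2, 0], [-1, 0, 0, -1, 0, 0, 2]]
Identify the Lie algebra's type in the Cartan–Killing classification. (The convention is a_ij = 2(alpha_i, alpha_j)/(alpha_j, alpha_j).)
B_7

The matrix has rank 7 with 2's on the diagonal. Reading the off-diagonal entries as Dynkin edges (a single edge where a_ij = a_ji = -1; a double or triple edge where a_ij * a_ji = 2 or 3), the diagram is a chain of 7 nodes with a double edge at one end; the terminal node there is the unique short simple root (B_7). One simple-root ordering that puts it in standard form is (alpha_6, alpha_3, alpha_2, alpha_1, alpha_7, alpha_4, alpha_5). So the algebra is type B_7, i.e. so(15).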